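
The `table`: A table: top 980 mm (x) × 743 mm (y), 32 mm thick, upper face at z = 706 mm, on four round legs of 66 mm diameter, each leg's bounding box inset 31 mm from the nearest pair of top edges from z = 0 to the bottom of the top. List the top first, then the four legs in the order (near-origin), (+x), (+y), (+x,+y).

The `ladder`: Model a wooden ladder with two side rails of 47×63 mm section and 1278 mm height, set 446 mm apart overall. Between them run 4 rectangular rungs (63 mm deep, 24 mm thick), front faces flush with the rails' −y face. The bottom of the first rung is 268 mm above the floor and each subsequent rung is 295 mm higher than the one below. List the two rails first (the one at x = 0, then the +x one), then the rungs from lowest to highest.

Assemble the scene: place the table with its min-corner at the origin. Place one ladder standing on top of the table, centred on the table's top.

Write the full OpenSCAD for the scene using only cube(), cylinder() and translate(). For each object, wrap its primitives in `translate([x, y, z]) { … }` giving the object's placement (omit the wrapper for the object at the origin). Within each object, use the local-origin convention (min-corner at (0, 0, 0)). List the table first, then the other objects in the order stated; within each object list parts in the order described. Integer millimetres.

translate([0, 0, 674]) cube([980, 743, 32]);
translate([64, 64, 0]) cylinder(h = 674, r = 33);
translate([916, 64, 0]) cylinder(h = 674, r = 33);
translate([64, 679, 0]) cylinder(h = 674, r = 33);
translate([916, 679, 0]) cylinder(h = 674, r = 33);
translate([267, 340, 706]) {
  cube([47, 63, 1278]);
  translate([399, 0, 0]) cube([47, 63, 1278]);
  translate([47, 0, 268]) cube([352, 63, 24]);
  translate([47, 0, 563]) cube([352, 63, 24]);
  translate([47, 0, 858]) cube([352, 63, 24]);
  translate([47, 0, 1153]) cube([352, 63, 24]);
}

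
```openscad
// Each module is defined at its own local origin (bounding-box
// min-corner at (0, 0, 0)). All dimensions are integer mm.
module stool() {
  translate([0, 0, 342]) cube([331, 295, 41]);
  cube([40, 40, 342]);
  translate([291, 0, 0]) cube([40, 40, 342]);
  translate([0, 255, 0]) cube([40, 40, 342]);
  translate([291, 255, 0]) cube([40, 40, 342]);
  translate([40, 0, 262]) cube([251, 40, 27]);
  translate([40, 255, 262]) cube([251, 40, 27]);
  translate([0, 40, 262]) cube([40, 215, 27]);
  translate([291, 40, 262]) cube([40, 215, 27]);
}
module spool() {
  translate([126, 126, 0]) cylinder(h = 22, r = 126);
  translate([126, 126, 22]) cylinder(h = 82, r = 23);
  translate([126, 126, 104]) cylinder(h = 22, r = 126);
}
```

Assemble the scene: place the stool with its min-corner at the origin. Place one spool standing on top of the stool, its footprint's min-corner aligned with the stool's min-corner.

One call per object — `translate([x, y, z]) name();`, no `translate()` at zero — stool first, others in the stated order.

stool();
translate([0, 0, 383]) spool();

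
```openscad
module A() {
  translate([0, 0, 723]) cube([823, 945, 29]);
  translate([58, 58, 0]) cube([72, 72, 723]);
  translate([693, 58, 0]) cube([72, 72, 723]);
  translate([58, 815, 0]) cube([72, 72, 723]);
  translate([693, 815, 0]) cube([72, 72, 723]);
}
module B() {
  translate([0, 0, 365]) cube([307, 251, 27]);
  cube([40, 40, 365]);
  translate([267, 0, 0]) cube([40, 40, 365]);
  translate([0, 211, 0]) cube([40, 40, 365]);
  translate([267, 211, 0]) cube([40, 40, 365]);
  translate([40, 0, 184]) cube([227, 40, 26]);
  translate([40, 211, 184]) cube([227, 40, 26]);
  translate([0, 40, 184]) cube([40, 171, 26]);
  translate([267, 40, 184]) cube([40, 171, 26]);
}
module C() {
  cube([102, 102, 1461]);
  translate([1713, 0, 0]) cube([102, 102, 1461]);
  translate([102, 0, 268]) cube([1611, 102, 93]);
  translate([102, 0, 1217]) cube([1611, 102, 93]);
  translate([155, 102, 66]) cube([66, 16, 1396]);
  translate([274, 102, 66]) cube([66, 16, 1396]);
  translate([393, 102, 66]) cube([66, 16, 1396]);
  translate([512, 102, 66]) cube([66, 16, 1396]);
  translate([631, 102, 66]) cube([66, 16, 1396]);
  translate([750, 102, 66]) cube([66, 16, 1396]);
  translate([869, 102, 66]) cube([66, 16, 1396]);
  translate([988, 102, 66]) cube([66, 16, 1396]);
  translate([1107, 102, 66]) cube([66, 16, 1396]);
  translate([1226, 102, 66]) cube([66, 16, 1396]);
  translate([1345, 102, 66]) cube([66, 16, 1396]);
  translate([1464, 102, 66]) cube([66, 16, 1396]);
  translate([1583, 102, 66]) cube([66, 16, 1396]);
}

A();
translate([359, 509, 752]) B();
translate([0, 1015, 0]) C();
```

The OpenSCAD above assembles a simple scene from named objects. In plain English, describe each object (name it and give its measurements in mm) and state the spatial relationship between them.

A is a table with a 823×945 mm rectangular top, 29 mm thick, top surface at z = 752 mm, supported by four 72×72 mm square legs, each inset 58 mm from the nearest pair of top edges, running from the floor.

B is a simple wooden stool: a rectangular seat 307 mm (x) by 251 mm (y), 27 mm thick, top face at z = 392 mm, on four square legs, each 40×40 mm in cross-section. The legs rest on z = 0, each flush with a corner of the seat. Four stretchers, 40 mm wide and 26 mm tall, connect adjacent legs with their undersides at z = 184 mm, each running between the inner faces of the legs it joins and aligned with the legs' outer faces on the other axis.

C is a fence section. Two 102×102 mm posts, 1461 mm tall, stand on the floor with a clear span of 1611 mm between their inner faces. Two horizontal rails of 102×93 mm section span the gap between the posts with their undersides at z = 268 mm and z = 1217 mm, flush with the posts' −y face. 13 pickets, each 66 mm wide, 16 mm thick and 1396 mm tall, are fixed to the +y face of the rails with their bottoms at z = 66 mm, evenly spaced across the span with equal gaps (rounded down to the nearest mm) at the −x end and between each pair — any rounding remainder accumulates at the +x end.

The stool is on top of the table. The fence section is on the floor beside the table on its +y side.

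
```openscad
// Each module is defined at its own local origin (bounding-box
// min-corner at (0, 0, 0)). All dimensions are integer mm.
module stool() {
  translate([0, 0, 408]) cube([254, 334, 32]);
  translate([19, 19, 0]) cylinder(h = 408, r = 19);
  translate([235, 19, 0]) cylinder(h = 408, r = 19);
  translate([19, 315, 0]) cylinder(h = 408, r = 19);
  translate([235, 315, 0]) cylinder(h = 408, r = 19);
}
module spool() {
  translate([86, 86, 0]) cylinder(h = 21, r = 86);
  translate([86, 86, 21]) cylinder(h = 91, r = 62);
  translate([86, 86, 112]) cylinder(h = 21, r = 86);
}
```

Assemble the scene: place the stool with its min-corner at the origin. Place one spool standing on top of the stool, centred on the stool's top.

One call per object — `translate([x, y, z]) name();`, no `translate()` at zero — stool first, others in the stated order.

stool();
translate([41, 81, 440]) spool();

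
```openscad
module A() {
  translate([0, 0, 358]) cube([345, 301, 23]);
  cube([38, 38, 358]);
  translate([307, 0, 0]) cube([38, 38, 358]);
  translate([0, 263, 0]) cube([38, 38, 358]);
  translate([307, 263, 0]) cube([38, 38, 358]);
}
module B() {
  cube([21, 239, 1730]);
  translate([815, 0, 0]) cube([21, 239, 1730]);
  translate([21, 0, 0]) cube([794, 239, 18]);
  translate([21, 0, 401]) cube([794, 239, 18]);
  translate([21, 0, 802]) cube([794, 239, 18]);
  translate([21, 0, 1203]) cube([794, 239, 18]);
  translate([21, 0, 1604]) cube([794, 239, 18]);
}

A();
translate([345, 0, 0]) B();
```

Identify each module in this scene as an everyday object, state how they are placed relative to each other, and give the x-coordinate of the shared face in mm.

The stool's +x face and the bookshelf's −x face are both at x = 345 mm.

A is a stool. B is a bookshelf. The bookshelf is against the stool's +x side, with their −y faces flush. The x-coordinate of the shared face is 345 mm.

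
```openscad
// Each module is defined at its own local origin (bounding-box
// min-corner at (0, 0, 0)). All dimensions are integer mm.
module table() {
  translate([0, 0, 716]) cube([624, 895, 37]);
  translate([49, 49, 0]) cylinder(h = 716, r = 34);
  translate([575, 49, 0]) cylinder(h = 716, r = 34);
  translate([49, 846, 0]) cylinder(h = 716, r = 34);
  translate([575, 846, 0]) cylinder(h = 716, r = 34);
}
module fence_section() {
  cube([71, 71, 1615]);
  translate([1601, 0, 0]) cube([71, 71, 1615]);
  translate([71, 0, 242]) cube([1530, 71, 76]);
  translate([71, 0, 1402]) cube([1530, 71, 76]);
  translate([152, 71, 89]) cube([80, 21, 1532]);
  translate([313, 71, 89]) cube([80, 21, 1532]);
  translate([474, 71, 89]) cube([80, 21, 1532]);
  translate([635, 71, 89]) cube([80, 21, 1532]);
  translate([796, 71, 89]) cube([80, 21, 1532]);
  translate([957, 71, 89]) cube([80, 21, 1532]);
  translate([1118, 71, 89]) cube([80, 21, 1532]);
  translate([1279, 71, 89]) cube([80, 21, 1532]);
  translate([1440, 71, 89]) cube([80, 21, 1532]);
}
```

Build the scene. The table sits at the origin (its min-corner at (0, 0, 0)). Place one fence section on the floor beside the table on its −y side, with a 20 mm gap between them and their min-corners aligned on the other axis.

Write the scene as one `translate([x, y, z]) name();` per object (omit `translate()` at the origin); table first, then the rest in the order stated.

table();
translate([0, -112, 0]) fence_section();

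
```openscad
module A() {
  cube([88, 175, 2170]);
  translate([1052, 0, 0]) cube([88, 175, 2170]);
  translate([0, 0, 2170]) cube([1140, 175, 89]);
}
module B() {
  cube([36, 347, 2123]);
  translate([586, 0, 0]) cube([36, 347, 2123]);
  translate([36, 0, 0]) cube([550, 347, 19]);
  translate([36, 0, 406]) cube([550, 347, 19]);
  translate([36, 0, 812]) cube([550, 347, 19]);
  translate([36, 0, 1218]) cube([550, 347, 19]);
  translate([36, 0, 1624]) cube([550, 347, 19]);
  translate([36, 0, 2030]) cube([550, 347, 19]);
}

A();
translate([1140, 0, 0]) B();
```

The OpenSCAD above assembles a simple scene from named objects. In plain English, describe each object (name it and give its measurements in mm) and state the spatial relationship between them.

A is a door frame. The clear opening is 964 mm wide and 2170 mm high. Two 88 mm wide jambs, 175 mm deep, stand either side of the opening from the floor to the top of the opening. A 89 mm thick head sits across the top of both jambs, spanning the full outside width of the frame.

B is a bookshelf 622 mm wide overall, 347 mm deep and 2123 mm tall. The two sides are 36 mm thick vertical panels. 6 horizontal shelves of 19 mm thickness span between the inner faces of the sides; the lowest shelf sits on the floor and shelves are stacked with a clear vertical gap of 387 mm between each pair.

The bookshelf is against the door frame's +x side, with their −y faces flush.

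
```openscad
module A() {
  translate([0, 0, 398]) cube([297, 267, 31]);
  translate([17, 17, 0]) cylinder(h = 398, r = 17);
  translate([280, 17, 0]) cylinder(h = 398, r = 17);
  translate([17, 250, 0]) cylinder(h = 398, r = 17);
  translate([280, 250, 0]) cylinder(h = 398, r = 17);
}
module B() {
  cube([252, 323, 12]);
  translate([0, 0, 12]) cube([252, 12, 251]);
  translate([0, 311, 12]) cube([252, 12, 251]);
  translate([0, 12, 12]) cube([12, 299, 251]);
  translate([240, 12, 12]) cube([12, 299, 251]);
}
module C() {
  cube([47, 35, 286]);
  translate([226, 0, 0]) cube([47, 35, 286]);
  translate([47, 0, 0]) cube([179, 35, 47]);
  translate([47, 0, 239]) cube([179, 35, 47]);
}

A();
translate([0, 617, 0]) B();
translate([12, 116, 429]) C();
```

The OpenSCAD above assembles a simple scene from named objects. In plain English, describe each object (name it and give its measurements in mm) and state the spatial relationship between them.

A is a simple wooden stool: a rectangular seat 297 mm (x) by 267 mm (y), 31 mm thick, top face at z = 429 mm, on four round legs, each 34 mm in diameter. The legs rest on z = 0, each leg's axis is inset half a diameter from the nearest pair of seat edges (so the leg's bounding box is flush with the corner).

B is an open-topped rectangular box: outside dimensions 252×323×263 mm, with a uniform wall and base thickness of 12 mm. The base is a full 252×323 slab on the floor; four walls sit on top of the base. The front and back walls (the −y and +y sides) span the full width; the two side walls fit between them.

C is a picture frame with a 179×192 mm rectangular opening (x by z) and a uniform 47 mm border on every side. Frame depth is 35 mm along y. It is built from two vertical stiles running the full outside height and two horizontal rails spanning the gap between the stiles.

The open box is on the floor beside the stool on its +y side. The picture frame is on top of the stool, centred.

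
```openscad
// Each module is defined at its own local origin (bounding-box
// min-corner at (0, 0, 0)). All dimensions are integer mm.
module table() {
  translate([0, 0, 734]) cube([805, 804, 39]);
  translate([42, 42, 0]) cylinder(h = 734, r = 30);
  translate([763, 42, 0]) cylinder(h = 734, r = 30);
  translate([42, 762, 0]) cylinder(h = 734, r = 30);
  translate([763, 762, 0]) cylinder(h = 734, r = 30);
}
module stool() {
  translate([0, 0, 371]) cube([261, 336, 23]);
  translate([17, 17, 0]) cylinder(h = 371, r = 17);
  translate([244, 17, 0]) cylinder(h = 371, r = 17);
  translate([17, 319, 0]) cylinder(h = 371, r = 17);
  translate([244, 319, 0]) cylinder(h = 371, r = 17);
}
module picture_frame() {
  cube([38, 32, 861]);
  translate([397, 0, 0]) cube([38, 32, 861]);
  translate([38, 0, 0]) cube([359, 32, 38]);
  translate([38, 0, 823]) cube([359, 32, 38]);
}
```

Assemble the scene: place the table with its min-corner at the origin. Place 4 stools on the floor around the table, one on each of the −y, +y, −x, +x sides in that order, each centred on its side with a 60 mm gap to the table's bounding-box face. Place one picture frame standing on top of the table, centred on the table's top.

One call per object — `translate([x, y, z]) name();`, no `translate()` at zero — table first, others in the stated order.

table();
translate([272, -396, 0]) stool();
translate([272, 864, 0]) stool();
translate([-321, 234, 0]) stool();
translate([865, 234, 0]) stool();
translate([185, 386, 773]) picture_frame();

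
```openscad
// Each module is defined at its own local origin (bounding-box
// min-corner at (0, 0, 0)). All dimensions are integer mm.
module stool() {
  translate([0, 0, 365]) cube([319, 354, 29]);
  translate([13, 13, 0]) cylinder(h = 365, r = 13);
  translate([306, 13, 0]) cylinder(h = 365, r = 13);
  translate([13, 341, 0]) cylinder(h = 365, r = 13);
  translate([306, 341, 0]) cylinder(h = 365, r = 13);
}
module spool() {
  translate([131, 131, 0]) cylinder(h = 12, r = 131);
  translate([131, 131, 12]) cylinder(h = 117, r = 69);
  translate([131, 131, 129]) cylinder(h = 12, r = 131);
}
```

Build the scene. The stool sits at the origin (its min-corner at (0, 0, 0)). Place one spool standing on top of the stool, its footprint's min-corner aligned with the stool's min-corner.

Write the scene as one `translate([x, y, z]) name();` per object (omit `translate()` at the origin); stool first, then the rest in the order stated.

stool();
translate([0, 0, 394]) spool();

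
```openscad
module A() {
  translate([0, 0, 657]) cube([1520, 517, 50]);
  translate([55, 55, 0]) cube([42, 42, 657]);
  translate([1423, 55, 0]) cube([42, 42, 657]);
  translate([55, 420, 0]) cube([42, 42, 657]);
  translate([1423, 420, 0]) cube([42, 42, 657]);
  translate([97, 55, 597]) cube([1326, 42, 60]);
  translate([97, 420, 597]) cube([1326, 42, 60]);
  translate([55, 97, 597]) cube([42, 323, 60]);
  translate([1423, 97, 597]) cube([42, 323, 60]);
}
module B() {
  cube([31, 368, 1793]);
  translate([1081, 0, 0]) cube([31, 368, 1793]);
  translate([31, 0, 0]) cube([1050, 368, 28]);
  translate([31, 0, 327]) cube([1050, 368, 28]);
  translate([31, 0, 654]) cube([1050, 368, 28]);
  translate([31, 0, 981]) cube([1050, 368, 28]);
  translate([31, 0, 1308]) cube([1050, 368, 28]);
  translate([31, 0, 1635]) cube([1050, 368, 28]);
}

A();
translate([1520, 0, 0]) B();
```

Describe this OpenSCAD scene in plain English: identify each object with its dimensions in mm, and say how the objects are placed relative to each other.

A is a table: top 1520 mm (x) × 517 mm (y), 50 mm thick, upper face at z = 707 mm, on four 42×42 mm square legs, each inset 55 mm from the nearest pair of top edges, running from z = 0 to the bottom of the top. Four apron rails, 42 mm thick and 60 mm tall, run between adjacent legs with their top edges flush with the underside of the top and their outer faces flush with the legs' outer faces.

B is a bookshelf 1112 mm wide overall, 368 mm deep and 1793 mm tall. The two sides are 31 mm thick vertical panels. 6 horizontal shelves of 28 mm thickness span between the inner faces of the sides; the lowest shelf sits on the floor and shelves are stacked with a clear vertical gap of 299 mm between each pair.

The bookshelf is against the table's +x side, with their −y faces flush.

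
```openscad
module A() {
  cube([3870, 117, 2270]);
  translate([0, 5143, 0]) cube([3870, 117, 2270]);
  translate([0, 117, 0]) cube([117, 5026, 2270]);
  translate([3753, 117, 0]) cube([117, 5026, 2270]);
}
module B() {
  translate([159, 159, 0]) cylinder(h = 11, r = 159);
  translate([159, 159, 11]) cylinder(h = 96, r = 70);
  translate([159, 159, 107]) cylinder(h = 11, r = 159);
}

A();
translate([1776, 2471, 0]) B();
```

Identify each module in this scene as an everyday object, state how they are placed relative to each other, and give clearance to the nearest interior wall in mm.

Clearances: x = 1659, y = 2354; minimum 1659 mm.

A is a house frame. B is a spool. The spool sits inside the house frame, centred. The clearance to the nearest interior wall is 1659 mm.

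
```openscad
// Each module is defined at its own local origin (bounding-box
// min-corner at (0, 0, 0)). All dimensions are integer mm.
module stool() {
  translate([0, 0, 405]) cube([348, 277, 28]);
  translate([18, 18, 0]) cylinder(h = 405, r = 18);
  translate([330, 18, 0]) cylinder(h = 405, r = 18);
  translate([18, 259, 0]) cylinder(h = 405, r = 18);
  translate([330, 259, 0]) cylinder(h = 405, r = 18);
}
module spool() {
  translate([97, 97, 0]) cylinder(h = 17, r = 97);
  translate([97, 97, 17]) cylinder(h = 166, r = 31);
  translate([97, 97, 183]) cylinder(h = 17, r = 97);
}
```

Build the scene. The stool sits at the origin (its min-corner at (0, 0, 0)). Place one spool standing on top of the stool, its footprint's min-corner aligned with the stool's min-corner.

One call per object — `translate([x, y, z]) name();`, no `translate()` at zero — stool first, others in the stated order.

stool();
translate([0, 0, 433]) spool();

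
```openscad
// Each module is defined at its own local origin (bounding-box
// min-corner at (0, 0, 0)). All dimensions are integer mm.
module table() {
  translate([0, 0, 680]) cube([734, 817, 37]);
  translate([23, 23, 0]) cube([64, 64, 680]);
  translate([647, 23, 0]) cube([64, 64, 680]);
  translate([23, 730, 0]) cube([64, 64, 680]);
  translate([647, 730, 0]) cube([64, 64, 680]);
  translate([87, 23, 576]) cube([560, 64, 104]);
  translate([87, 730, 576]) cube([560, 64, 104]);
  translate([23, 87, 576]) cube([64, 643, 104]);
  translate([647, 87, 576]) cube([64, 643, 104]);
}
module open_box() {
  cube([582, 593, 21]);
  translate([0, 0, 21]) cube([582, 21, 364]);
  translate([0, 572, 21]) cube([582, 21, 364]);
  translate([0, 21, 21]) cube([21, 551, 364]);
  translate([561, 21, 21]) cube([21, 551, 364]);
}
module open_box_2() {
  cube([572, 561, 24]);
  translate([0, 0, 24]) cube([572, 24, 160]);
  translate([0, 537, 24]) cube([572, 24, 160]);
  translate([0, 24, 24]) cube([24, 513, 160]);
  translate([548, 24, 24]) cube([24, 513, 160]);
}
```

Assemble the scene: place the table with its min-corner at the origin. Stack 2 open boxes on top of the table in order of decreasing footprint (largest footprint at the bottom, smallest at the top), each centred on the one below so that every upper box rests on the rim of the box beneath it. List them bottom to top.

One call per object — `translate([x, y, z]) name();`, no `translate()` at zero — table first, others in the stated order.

table();
translate([76, 112, 717]) open_box();
translate([81, 128, 1102]) open_box_2();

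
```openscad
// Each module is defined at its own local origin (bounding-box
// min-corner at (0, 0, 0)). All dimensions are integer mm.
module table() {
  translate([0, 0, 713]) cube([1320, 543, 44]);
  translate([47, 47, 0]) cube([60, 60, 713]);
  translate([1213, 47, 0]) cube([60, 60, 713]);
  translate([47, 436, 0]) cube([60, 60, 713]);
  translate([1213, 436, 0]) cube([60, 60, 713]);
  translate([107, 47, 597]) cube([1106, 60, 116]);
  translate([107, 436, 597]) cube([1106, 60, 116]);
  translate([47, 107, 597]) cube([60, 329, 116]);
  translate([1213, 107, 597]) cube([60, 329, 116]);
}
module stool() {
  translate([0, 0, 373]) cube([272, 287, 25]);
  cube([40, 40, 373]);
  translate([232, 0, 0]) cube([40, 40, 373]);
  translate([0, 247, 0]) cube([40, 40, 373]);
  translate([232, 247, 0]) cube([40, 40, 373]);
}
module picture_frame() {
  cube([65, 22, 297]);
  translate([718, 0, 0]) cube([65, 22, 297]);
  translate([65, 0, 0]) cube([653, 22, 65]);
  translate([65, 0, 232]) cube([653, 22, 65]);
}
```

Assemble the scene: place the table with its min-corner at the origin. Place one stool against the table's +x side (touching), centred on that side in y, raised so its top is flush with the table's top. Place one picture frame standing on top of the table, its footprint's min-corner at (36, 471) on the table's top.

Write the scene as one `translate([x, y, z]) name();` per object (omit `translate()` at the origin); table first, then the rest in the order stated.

table();
translate([1320, 128, 359]) stool();
translate([36, 471, 757]) picture_frame();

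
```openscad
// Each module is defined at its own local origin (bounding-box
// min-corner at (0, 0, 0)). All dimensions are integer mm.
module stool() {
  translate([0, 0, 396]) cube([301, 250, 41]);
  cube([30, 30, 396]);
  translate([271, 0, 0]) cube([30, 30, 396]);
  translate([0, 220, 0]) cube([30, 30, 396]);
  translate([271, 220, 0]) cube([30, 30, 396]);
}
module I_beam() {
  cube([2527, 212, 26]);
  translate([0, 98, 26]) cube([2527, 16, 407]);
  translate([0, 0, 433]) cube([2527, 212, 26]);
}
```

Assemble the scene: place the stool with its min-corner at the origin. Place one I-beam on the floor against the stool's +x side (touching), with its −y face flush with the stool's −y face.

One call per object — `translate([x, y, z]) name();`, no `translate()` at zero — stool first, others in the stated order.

stool();
translate([301, 0, 0]) I_beam();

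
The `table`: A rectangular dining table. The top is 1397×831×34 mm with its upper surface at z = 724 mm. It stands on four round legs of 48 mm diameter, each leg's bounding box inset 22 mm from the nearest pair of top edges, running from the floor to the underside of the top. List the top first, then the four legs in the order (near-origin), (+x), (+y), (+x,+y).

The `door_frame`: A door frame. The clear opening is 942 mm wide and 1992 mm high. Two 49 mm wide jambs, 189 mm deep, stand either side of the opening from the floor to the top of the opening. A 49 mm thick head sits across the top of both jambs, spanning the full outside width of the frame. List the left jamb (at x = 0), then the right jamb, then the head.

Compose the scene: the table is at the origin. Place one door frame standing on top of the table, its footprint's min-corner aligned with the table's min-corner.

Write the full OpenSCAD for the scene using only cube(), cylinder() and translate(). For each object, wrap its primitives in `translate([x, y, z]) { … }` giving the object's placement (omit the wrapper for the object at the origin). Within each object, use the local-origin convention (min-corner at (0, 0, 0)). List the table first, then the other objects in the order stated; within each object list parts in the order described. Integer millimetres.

translate([0, 0, 690]) cube([1397, 831, 34]);
translate([46, 46, 0]) cylinder(h = 690, r = 24);
translate([1351, 46, 0]) cylinder(h = 690, r = 24);
translate([46, 785, 0]) cylinder(h = 690, r = 24);
translate([1351, 785, 0]) cylinder(h = 690, r = 24);
translate([0, 0, 724]) {
  cube([49, 189, 1992]);
  translate([991, 0, 0]) cube([49, 189, 1992]);
  translate([0, 0, 1992]) cube([1040, 189, 49]);
}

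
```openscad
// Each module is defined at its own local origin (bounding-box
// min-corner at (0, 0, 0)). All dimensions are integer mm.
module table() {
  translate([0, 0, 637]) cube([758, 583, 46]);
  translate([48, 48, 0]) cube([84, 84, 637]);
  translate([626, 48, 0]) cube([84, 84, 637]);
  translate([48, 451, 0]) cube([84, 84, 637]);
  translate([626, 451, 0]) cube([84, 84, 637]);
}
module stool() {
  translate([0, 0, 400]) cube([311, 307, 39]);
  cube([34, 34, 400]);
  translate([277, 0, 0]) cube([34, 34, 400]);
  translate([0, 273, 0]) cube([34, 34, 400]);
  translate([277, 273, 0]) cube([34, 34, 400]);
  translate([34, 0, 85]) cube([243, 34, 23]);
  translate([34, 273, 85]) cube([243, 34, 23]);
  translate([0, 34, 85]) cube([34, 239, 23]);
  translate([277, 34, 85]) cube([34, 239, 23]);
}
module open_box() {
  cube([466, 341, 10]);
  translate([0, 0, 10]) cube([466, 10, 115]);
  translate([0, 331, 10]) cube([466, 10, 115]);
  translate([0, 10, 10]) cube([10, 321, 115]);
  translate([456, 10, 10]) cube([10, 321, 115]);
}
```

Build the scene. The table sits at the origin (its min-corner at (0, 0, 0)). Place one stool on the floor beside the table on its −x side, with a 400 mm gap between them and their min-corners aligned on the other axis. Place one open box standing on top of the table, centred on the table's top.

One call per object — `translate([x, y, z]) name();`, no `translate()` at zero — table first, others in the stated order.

table();
translate([-711, 0, 0]) stool();
translate([146, 121, 683]) open_box();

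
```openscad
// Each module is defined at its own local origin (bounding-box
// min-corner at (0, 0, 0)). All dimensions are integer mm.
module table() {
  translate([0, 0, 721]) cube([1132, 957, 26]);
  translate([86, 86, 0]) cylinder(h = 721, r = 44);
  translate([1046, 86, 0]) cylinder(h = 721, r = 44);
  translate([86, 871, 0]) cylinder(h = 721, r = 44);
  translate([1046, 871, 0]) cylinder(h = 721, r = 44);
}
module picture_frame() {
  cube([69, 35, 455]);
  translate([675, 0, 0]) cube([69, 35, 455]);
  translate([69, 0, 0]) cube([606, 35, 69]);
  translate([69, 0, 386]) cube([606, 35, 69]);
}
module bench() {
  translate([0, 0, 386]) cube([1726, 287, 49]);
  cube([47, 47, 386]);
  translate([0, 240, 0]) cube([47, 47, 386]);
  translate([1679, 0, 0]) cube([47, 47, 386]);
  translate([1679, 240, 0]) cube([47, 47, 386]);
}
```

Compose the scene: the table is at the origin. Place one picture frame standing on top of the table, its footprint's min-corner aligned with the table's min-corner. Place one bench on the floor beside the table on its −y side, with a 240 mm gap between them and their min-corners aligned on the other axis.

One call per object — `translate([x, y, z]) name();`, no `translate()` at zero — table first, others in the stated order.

table();
translate([0, 0, 747]) picture_frame();
translate([0, -527, 0]) bench();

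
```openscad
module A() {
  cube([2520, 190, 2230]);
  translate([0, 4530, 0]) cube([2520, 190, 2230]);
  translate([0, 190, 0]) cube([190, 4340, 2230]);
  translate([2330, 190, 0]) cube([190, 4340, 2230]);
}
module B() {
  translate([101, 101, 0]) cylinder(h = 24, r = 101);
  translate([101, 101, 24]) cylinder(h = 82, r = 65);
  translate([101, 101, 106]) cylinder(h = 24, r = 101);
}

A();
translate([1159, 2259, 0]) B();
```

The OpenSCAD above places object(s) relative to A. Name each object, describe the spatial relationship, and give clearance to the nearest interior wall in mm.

A is a house frame. B is a spool. The spool sits inside the house frame, centred. The clearance to the nearest interior wall is 969 mm.

Clearances: x = 969, y = 2069; minimum 969 mm.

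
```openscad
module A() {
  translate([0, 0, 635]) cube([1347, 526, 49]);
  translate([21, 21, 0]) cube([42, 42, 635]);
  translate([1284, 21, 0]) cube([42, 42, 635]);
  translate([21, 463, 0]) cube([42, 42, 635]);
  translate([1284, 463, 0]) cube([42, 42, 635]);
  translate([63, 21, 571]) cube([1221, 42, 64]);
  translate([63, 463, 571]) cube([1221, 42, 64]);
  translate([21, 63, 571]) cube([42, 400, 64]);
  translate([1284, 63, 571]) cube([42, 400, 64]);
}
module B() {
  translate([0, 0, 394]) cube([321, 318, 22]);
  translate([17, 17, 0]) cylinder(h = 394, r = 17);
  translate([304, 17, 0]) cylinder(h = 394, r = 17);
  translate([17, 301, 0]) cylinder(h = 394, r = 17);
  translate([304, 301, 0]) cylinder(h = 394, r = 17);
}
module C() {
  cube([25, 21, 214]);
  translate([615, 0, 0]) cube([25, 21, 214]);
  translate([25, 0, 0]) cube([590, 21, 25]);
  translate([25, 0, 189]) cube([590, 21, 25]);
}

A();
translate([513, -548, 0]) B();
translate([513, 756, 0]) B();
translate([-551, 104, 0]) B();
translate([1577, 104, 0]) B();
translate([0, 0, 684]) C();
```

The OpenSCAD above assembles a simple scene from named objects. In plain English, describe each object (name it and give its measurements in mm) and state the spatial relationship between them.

A is a table with a 1347×526 mm rectangular top, 49 mm thick, top surface at z = 684 mm, supported by four 42×42 mm square legs, each inset 21 mm from the nearest pair of top edges, running from the floor. Four apron rails, 42 mm thick and 64 mm tall, run between adjacent legs with their top edges flush with the underside of the top and their outer faces flush with the legs' outer faces.

B is a simple wooden stool: a rectangular seat 321 mm (x) by 318 mm (y), 22 mm thick, top face at z = 416 mm, on four round legs, each 34 mm in diameter. The legs rest on z = 0, each leg's axis is inset half a diameter from the nearest pair of seat edges (so the leg's bounding box is flush with the corner).

C is a rectangular picture frame lying in the x–z plane (depth along y). The opening is 590 mm wide (x) by 164 mm tall (z), surrounded by a border 25 mm wide on all four sides. The frame is 21 mm deep and is made of two full-height vertical stiles with two horizontal rails fitted between them.

Four stools sit around the table at the −y, +y, −x, +x sides. The picture frame is on top of the table.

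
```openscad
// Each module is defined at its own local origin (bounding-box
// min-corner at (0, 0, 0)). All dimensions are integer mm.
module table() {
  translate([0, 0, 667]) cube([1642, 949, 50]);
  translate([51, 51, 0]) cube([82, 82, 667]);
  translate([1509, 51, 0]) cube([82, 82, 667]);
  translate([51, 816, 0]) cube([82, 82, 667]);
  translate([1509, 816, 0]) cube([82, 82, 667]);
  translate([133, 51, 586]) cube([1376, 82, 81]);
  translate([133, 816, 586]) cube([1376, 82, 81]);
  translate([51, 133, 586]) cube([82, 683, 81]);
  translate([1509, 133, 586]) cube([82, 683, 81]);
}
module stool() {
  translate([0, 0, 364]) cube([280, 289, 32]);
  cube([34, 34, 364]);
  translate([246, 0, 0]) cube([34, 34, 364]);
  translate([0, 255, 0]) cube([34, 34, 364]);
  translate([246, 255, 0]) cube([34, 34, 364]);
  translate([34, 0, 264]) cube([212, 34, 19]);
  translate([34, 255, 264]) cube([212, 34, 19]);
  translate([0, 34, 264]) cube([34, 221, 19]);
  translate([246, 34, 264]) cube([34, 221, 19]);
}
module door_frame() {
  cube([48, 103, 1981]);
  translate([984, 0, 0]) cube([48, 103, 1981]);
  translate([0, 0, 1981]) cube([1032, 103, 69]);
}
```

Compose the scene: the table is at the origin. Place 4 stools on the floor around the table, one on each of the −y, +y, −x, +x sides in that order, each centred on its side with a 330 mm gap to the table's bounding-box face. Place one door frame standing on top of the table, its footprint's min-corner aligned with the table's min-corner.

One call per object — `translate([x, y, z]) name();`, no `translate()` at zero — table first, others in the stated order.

table();
translate([681, -619, 0]) stool();
translate([681, 1279, 0]) stool();
translate([-610, 330, 0]) stool();
translate([1972, 330, 0]) stool();
translate([0, 0, 717]) door_frame();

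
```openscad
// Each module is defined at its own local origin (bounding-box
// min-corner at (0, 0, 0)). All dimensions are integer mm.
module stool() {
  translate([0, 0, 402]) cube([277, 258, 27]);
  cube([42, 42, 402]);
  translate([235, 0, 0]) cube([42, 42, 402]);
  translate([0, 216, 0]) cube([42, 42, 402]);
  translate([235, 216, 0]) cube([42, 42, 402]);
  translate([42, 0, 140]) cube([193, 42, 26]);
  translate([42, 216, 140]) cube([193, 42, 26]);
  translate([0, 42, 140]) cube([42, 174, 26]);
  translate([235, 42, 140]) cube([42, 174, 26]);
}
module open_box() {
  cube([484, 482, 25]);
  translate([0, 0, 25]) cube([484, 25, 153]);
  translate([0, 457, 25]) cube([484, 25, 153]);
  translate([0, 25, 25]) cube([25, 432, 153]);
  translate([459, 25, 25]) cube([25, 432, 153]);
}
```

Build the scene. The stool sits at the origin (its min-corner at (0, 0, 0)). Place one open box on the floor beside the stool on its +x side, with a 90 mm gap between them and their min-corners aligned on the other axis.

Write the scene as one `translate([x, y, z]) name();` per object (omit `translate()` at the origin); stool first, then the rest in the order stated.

stool();
translate([367, 0, 0]) open_box();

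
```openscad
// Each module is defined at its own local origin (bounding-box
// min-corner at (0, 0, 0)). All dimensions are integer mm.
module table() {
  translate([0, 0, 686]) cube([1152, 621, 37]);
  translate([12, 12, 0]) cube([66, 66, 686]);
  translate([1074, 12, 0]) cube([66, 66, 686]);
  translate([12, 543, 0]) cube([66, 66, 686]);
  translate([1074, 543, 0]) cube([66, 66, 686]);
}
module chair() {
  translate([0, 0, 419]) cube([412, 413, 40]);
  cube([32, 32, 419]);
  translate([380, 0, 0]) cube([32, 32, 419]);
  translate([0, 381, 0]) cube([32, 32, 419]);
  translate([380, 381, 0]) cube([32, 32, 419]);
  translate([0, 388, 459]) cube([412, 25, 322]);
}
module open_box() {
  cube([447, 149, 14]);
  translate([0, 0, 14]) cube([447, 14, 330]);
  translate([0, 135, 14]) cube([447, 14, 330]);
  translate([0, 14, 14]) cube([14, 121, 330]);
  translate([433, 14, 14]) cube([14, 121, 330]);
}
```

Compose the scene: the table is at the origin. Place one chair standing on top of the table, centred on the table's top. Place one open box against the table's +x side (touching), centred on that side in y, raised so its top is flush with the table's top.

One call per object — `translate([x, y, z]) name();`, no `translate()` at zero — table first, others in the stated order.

table();
translate([370, 104, 723]) chair();
translate([1152, 236, 379]) open_box();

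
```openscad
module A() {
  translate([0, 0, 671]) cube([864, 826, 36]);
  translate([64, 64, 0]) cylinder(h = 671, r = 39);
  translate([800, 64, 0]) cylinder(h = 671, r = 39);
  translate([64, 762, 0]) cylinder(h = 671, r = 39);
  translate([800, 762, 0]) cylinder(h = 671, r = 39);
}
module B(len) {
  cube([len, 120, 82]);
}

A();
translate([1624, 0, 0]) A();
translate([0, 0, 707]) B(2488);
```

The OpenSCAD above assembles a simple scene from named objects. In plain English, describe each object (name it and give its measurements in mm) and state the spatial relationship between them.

A is a table: top 864 mm (x) × 826 mm (y), 36 mm thick, upper face at z = 707 mm, on four round legs of 78 mm diameter, each leg's bounding box inset 25 mm from the nearest pair of top edges, running from z = 0 to the bottom of the top.

B is a rectangular beam 2488 mm long (x), 120 mm deep (y), 82 mm thick (z).

The beam spans the tops of two tables placed 760 mm apart, resting at z = 707 mm.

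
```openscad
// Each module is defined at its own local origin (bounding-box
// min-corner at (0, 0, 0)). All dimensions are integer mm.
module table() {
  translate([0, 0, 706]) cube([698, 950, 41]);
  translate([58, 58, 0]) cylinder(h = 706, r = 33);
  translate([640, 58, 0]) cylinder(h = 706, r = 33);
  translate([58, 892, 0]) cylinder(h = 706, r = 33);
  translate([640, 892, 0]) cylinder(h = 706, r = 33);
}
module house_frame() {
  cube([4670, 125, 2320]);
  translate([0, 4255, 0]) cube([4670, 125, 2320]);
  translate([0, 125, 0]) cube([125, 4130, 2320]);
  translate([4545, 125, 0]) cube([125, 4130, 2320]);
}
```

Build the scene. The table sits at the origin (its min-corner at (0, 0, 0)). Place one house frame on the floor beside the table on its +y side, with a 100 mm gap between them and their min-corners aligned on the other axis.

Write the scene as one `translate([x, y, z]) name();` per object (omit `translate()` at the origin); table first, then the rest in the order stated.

table();
translate([0, 1050, 0]) house_frame();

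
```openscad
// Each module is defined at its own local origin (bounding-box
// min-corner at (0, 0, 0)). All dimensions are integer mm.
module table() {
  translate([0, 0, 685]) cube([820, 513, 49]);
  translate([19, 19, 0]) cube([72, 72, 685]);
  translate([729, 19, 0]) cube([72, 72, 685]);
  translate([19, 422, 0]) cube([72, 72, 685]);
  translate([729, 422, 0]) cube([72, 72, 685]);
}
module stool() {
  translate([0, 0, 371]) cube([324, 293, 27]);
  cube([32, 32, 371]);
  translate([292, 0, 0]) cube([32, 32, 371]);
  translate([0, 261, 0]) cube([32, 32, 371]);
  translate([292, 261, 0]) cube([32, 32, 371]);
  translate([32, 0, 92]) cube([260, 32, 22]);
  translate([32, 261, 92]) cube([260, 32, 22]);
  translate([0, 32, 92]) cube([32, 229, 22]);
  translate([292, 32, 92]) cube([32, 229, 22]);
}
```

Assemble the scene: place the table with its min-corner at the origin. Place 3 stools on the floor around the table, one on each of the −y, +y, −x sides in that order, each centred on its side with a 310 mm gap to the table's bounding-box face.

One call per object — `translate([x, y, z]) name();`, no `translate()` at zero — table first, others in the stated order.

table();
translate([248, -603, 0]) stool();
translate([248, 823, 0]) stool();
translate([-634, 110, 0]) stool();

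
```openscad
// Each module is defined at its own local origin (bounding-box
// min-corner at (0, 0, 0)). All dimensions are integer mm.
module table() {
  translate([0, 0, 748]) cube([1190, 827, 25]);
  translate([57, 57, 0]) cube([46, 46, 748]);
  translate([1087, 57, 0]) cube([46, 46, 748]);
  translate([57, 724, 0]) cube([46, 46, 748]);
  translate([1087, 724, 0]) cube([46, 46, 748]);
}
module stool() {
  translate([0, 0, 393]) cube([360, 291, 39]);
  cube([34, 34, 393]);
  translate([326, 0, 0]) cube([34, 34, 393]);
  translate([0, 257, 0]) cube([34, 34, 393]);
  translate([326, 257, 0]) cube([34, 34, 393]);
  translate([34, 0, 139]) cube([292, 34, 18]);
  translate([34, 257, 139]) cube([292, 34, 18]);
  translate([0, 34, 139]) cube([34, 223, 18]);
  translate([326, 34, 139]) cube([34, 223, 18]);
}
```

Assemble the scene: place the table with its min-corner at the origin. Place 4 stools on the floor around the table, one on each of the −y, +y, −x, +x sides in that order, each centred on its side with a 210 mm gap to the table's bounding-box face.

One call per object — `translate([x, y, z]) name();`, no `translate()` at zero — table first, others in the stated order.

table();
translate([415, -501, 0]) stool();
translate([415, 1037, 0]) stool();
translate([-570, 268, 0]) stool();
translate([1400, 268, 0]) stool();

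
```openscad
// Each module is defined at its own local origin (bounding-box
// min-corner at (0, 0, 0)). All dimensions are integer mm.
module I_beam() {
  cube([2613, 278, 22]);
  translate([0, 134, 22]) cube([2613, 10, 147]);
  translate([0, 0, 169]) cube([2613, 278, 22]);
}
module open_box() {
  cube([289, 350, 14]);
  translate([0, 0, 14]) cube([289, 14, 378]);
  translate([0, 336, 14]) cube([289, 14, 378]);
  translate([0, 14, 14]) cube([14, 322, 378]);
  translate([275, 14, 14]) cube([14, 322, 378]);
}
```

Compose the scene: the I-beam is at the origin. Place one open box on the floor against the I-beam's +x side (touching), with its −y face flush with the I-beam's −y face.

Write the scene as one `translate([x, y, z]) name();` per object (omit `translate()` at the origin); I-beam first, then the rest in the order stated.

I_beam();
translate([2613, 0, 0]) open_box();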